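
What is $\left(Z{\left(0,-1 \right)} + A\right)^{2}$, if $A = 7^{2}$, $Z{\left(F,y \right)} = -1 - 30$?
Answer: $324$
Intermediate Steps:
$Z{\left(F,y \right)} = -31$ ($Z{\left(F,y \right)} = -1 - 30 = -31$)
$A = 49$
$\left(Z{\left(0,-1 \right)} + A\right)^{2} = \left(-31 + 49\right)^{2} = 18^{2} = 324$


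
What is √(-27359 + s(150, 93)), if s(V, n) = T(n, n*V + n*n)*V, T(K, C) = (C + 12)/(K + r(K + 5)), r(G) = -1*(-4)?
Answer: √71569219/97 ≈ 87.215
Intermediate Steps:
r(G) = 4
T(K, C) = (12 + C)/(4 + K) (T(K, C) = (C + 12)/(K + 4) = (12 + C)/(4 + K))
s(V, n) = V*(12 + n² + V*n)/(4 + n) (s(V, n) = ((12 + (n*V + n*n))/(4 + n))*V = ((12 + (V*n + n²))/(4 + n))*V = ((12 + (n² + V*n))/(4 + n))*V = ((12 + n² + V*n)/(4 + n))*V = V*(12 + n² + V*n)/(4 + n))
√(-27359 + s(150, 93)) = √(-27359 + 150*(12 + 93*(150 + 93))/(4 + 93)) = √(-27359 + 150*(12 + 93*243)/97) = √(-27359 + 150*(1/97)*(12 + 22599)) = √(-27359 + 150*(1/97)*22611) = √(-27359 + 3391650/97) = √(737827/97) = √71569219/97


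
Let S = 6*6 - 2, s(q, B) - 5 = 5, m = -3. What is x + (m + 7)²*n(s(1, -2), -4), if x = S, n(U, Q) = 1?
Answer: 50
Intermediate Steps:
s(q, B) = 10 (s(q, B) = 5 + 5 = 10)
S = 34 (S = 36 - 2 = 34)
x = 34
x + (m + 7)²*n(s(1, -2), -4) = 34 + (-3 + 7)²*1 = 34 + 4²*1 = 34 + 16*1 = 34 + 16 = 50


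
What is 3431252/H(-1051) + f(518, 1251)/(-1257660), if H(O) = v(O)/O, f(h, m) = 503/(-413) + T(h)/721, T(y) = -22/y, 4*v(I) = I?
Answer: 1056550816456475047/76979978187 ≈ 1.3725e+7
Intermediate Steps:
v(I) = I/4
f(h, m) = -503/413 - 22/(721*h) (f(h, m) = 503/(-413) - 22/h/721 = 503*(-1/413) - 22/h*(1/721) = -503/413 - 22/(721*h))
H(O) = 1/4 (H(O) = (O/4)/O = 1/4)
3431252/H(-1051) + f(518, 1251)/(-1257660) = 3431252/(1/4) + ((1/42539)*(-1298 - 51809*518)/518)/(-1257660) = 3431252*4 + ((1/42539)*(1/518)*(-1298 - 26837062))*(-1/1257660) = 13725008 + ((1/42539)*(1/518)*(-26838360))*(-1/1257660) = 13725008 - 13419180/11017601*(-1/1257660) = 13725008 + 74551/76979978187 = 1056550816456475047/76979978187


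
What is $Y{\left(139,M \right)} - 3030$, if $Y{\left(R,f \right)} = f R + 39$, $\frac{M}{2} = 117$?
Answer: $29535$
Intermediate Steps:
$M = 234$ ($M = 2 \cdot 117 = 234$)
$Y{\left(R,f \right)} = 39 + R f$ ($Y{\left(R,f \right)} = R f + 39 = 39 + R f$)
$Y{\left(139,M \right)} - 3030 = \left(39 + 139 \cdot 234\right) - 3030 = \left(39 + 32526\right) - 3030 = 32565 - 3030 = 29535$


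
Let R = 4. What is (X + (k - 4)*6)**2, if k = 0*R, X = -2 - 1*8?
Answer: 1156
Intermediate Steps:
X = -10 (X = -2 - 8 = -10)
k = 0 (k = 0*4 = 0)
(X + (k - 4)*6)**2 = (-10 + (0 - 4)*6)**2 = (-10 - 4*6)**2 = (-10 - 24)**2 = (-34)**2 = 1156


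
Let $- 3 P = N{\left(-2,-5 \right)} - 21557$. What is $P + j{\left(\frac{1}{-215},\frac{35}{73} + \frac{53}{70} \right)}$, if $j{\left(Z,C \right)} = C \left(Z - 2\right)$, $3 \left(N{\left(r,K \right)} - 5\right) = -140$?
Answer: $\frac{71163613999}{9887850} \approx 7197.1$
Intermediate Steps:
$N{\left(r,K \right)} = - \frac{125}{3}$ ($N{\left(r,K \right)} = 5 + \frac{1}{3} \left(-140\right) = 5 - \frac{140}{3} = - \frac{125}{3}$)
$j{\left(Z,C \right)} = C \left(-2 + Z\right)$
$P = \frac{64796}{9}$ ($P = - \frac{- \frac{125}{3} - 21557}{3} = \left(- \frac{1}{3}\right) \left(- \frac{64796}{3}\right) = \frac{64796}{9} \approx 7199.6$)
$P + j{\left(\frac{1}{-215},\frac{35}{73} + \frac{53}{70} \right)} = \frac{64796}{9} + \left(\frac{35}{73} + \frac{53}{70}\right) \left(-2 + \frac{1}{-215}\right) = \frac{64796}{9} + \left(35 \cdot \frac{1}{73} + 53 \cdot \frac{1}{70}\right) \left(-2 - \frac{1}{215}\right) = \frac{64796}{9} + \left(\frac{35}{73} + \frac{53}{70}\right) \left(- \frac{431}{215}\right) = \frac{64796}{9} + \frac{6319}{5110} \left(- \frac{431}{215}\right) = \frac{64796}{9} - \frac{2723489}{1098650} = \frac{71163613999}{9887850}$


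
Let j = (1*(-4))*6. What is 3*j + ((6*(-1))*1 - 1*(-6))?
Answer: -72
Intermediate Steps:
j = -24 (j = -4*6 = -24)
3*j + ((6*(-1))*1 - 1*(-6)) = 3*(-24) + ((6*(-1))*1 - 1*(-6)) = -72 + (-6*1 + 6) = -72 + (-6 + 6) = -72 + 0 = -72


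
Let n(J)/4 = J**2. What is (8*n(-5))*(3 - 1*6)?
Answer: -2400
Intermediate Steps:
n(J) = 4*J**2
(8*n(-5))*(3 - 1*6) = (8*(4*(-5)**2))*(3 - 1*6) = (8*(4*25))*(3 - 6) = (8*100)*(-3) = 800*(-3) = -2400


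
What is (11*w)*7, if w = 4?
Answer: 308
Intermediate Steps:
(11*w)*7 = (11*4)*7 = 44*7 = 308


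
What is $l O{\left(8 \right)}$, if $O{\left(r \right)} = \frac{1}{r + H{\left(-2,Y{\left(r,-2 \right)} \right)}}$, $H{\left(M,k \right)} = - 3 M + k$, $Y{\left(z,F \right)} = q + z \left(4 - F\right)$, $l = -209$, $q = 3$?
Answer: $- \frac{209}{65} \approx -3.2154$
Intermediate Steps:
$Y{\left(z,F \right)} = 3 + z \left(4 - F\right)$
$H{\left(M,k \right)} = k - 3 M$
$O{\left(r \right)} = \frac{1}{9 + 7 r}$ ($O{\left(r \right)} = \frac{1}{r + \left(\left(3 + 4 r - - 2 r\right) - -6\right)} = \frac{1}{r + \left(\left(3 + 4 r + 2 r\right) + 6\right)} = \frac{1}{r + \left(\left(3 + 6 r\right) + 6\right)} = \frac{1}{r + \left(9 + 6 r\right)} = \frac{1}{9 + 7 r}$)
$l O{\left(8 \right)} = - \frac{209}{9 + 7 \cdot 8} = - \frac{209}{9 + 56} = - \frac{209}{65}$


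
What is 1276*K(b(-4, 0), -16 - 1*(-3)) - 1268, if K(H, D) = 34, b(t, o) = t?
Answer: 42116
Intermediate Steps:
1276*K(b(-4, 0), -16 - 1*(-3)) - 1268 = 1276*34 - 1268 = 43384 - 1268 = 42116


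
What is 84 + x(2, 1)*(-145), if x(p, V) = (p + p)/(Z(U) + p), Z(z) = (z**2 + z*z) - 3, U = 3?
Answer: 848/17 ≈ 49.882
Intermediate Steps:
Z(z) = -3 + 2*z**2 (Z(z) = (z**2 + z**2) - 3 = 2*z**2 - 3 = -3 + 2*z**2)
x(p, V) = 2*p/(15 + p) (x(p, V) = (p + p)/((-3 + 2*3**2) + p) = (2*p)/((-3 + 2*9) + p) = (2*p)/((-3 + 18) + p) = (2*p)/(15 + p) = 2*p/(15 + p))
84 + x(2, 1)*(-145) = 84 + (2*2/(15 + 2))*(-145) = 84 + (2*2/17)*(-145) = 84 + (2*2*(1/17))*(-145) = 84 + (4/17)*(-145) = 84 - 580/17 = 848/17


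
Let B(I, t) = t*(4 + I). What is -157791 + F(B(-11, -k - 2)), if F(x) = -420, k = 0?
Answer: -158211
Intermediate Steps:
-157791 + F(B(-11, -k - 2)) = -157791 - 420 = -158211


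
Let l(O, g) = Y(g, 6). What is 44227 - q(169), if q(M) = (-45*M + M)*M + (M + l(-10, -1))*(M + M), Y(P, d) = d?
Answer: 1241761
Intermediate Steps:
l(O, g) = 6
q(M) = -44*M² + 2*M*(6 + M) (q(M) = (-45*M + M)*M + (M + 6)*(M + M) = (-44*M)*M + (6 + M)*(2*M) = -44*M² + 2*M*(6 + M))
44227 - q(169) = 44227 - 6*169*(2 - 7*169) = 44227 - 6*169*(2 - 1183) = 44227 - 6*169*(-1181) = 44227 - 1*(-1197534) = 44227 + 1197534 = 1241761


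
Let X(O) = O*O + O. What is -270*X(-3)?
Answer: -1620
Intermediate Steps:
X(O) = O + O² (X(O) = O² + O = O + O²)
-270*X(-3) = -(-810)*(1 - 3) = -(-810)*(-2) = -270*6 = -1620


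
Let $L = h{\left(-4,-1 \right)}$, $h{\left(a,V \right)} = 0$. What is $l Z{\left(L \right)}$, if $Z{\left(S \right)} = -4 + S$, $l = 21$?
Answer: $-84$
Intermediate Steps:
$L = 0$
$l Z{\left(L \right)} = 21 \left(-4 + 0\right) = 21 \left(-4\right) = -84$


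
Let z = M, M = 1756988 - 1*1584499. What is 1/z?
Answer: 1/172489 ≈ 5.7975e-6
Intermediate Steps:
M = 172489 (M = 1756988 - 1584499 = 172489)
z = 172489
1/z = 1/172489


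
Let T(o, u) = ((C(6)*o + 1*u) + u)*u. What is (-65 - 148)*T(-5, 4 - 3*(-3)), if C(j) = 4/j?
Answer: -62764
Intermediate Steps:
T(o, u) = u*(2*u + 2*o/3) (T(o, u) = (((4/6)*o + 1*u) + u)*u = (((4*(⅙))*o + u) + u)*u = ((2*o/3 + u) + u)*u = ((u + 2*o/3) + u)*u = (2*u + 2*o/3)*u = u*(2*u + 2*o/3))
(-65 - 148)*T(-5, 4 - 3*(-3)) = (-65 - 148)*(2*(4 - 3*(-3))*(-5 + 3*(4 - 3*(-3)))/3) = -142*(4 + 9)*(-5 + 3*(4 + 9)) = -142*13*(-5 + 3*13) = -142*13*(-5 + 39) = -142*13*34 = -213*884/3 = -62764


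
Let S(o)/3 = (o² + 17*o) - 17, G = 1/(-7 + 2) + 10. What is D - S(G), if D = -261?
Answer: -24948/25 ≈ -997.92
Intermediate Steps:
G = 49/5 (G = 1/(-5) + 10 = -⅕ + 10 = 49/5 ≈ 9.8000)
S(o) = -51 + 3*o² + 51*o (S(o) = 3*((o² + 17*o) - 17) = 3*(-17 + o² + 17*o) = -51 + 3*o² + 51*o)
D - S(G) = -261 - (-51 + 3*(49/5)² + 51*(49/5)) = -261 - (-51 + 3*(2401/25) + 2499/5) = -261 - (-51 + 7203/25 + 2499/5) = -261 - 1*18423/25 = -261 - 18423/25 = -24948/25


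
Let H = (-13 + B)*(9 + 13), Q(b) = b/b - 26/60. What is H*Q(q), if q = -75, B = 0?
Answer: -2431/15 ≈ -162.07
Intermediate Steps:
Q(b) = 17/30 (Q(b) = 1 - 26*1/60 = 1 - 13/30 = 17/30)
H = -286 (H = (-13 + 0)*(9 + 13) = -13*22 = -286)
H*Q(q) = -286*17/30 = -2431/15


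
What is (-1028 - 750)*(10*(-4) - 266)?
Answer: 544068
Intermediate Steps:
(-1028 - 750)*(10*(-4) - 266) = -1778*(-40 - 266) = -1778*(-306) = 544068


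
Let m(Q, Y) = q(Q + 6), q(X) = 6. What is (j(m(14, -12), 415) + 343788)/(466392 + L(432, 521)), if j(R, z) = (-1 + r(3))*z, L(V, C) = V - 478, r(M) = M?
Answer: 172309/233173 ≈ 0.73897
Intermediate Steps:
L(V, C) = -478 + V
m(Q, Y) = 6
j(R, z) = 2*z (j(R, z) = (-1 + 3)*z = 2*z)
(j(m(14, -12), 415) + 343788)/(466392 + L(432, 521)) = (2*415 + 343788)/(466392 + (-478 + 432)) = (830 + 343788)/(466392 - 46) = 344618/466346 = 344618*(1/466346) = 172309/233173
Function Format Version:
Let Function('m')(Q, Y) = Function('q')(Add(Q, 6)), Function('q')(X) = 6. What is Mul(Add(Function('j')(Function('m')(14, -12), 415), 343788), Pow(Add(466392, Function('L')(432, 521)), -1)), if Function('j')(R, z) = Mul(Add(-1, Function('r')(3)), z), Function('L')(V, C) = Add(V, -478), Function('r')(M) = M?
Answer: Rational(172309, 233173) ≈ 0.73897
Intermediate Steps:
Function('L')(V, C) = Add(-478, V)
Function('m')(Q, Y) = 6
Function('j')(R, z) = Mul(2, z) (Function('j')(R, z) = Mul(Add(-1, 3), z) = Mul(2, z))
Mul(Add(Function('j')(Function('m')(14, -12), 415), 343788), Pow(Add(466392, Function('L')(432, 521)), -1)) = Mul(Add(Mul(2, 415), 343788), Pow(Add(466392, Add(-478, 432)), -1)) = Mul(Add(830, 343788), Pow(Add(466392, -46), -1)) = Mul(344618, Pow(466346, -1)) = Mul(344618, Rational(1, 466346)) = Rational(172309, 233173)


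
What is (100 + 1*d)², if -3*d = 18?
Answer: 8836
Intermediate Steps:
d = -6 (d = -⅓*18 = -6)
(100 + 1*d)² = (100 + 1*(-6))² = (100 - 6)² = 94² = 8836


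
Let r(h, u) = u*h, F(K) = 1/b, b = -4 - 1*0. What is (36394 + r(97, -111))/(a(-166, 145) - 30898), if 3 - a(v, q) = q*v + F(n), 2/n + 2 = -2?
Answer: -102508/27299 ≈ -3.7550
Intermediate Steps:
n = -½ (n = 2/(-2 - 2) = 2/(-4) = 2*(-¼) = -½ ≈ -0.50000)
b = -4 (b = -4 + 0 = -4)
F(K) = -¼ (F(K) = 1/(-4) = -¼)
r(h, u) = h*u
a(v, q) = 13/4 - q*v (a(v, q) = 3 - (q*v - ¼) = 3 - (-¼ + q*v) = 3 + (¼ - q*v) = 13/4 - q*v)
(36394 + r(97, -111))/(a(-166, 145) - 30898) = (36394 + 97*(-111))/((13/4 - 1*145*(-166)) - 30898) = (36394 - 10767)/((13/4 + 24070) - 30898) = 25627/(96293/4 - 30898) = 25627/(-27299/4) = 25627*(-4/27299) = -102508/27299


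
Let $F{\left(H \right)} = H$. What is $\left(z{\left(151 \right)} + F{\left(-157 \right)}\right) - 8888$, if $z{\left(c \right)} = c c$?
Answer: $13756$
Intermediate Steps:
$z{\left(c \right)} = c^{2}$
$\left(z{\left(151 \right)} + F{\left(-157 \right)}\right) - 8888 = \left(151^{2} - 157\right) - 8888 = \left(22801 - 157\right) - 8888 = 22644 - 8888 = 13756$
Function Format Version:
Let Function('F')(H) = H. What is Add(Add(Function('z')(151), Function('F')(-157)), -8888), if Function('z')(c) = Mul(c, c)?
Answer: 13756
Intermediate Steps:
Function('z')(c) = Pow(c, 2)
Add(Add(Function('z')(151), Function('F')(-157)), -8888) = Add(Add(Pow(151, 2), -157), -8888) = Add(Add(22801, -157), -8888) = Add(22644, -8888) = 13756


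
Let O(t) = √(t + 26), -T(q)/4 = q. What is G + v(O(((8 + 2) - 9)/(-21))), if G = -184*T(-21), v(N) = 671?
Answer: -14785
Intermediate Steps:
T(q) = -4*q
O(t) = √(26 + t)
G = -15456 (G = -(-736)*(-21) = -184*84 = -15456)
G + v(O(((8 + 2) - 9)/(-21))) = -15456 + 671 = -14785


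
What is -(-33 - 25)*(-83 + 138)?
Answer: 3190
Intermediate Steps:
-(-33 - 25)*(-83 + 138) = -(-58)*55 = -1*(-3190) = 3190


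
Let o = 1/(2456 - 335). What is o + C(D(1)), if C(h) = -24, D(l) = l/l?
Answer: -50903/2121 ≈ -24.000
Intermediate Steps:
D(l) = 1
o = 1/2121 ≈ 0.00047148
o + C(D(1)) = 1/2121 - 24 = -50903/2121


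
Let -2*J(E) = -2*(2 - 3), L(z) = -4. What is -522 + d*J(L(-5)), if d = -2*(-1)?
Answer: -524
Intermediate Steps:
J(E) = -1 (J(E) = -(-1)*(2 - 3) = -(-1)*(-1) = -½*2 = -1)
d = 2
-522 + d*J(L(-5)) = -522 + 2*(-1) = -522 - 2 = -524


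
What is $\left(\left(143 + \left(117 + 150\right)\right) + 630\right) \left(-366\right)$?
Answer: $-380640$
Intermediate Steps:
$\left(\left(143 + \left(117 + 150\right)\right) + 630\right) \left(-366\right) = \left(\left(143 + 267\right) + 630\right) \left(-366\right) = \left(410 + 630\right) \left(-366\right) = 1040 \left(-366\right) = -380640$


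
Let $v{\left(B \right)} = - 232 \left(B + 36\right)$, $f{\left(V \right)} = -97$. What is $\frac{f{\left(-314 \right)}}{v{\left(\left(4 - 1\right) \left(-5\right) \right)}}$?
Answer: $\frac{97}{4872} \approx 0.01991$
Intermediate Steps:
$v{\left(B \right)} = -8352 - 232 B$ ($v{\left(B \right)} = - 232 \left(36 + B\right) = -8352 - 232 B$)
$\frac{f{\left(-314 \right)}}{v{\left(\left(4 - 1\right) \left(-5\right) \right)}} = - \frac{97}{-8352 - 232 \left(4 - 1\right) \left(-5\right)} = - \frac{97}{-8352 - 232 \cdot 3 \left(-5\right)} = - \frac{97}{-8352 - -3480} = - \frac{97}{-8352 + 3480} = - \frac{97}{-4872} = \left(-97\right) \left(- \frac{1}{4872}\right) = \frac{97}{4872}$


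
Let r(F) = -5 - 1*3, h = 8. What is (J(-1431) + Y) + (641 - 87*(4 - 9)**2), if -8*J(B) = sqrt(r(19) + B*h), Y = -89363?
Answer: -90897 - I*sqrt(179) ≈ -90897.0 - 13.379*I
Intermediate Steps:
r(F) = -8 (r(F) = -5 - 3 = -8)
J(B) = -sqrt(-8 + 8*B)/8 (J(B) = -sqrt(-8 + B*8)/8 = -sqrt(-8 + 8*B)/8)
(J(-1431) + Y) + (641 - 87*(4 - 9)**2) = (-sqrt(-2 + 2*(-1431))/4 - 89363) + (641 - 87*(4 - 9)**2) = (-sqrt(-2 - 2862)/4 - 89363) + (641 - 87*(-5)**2) = (-I*sqrt(179) - 89363) + (641 - 87*25) = (-I*sqrt(179) - 89363) + (641 - 2175) = (-I*sqrt(179) - 89363) - 1534 = (-89363 - I*sqrt(179)) - 1534 = -90897 - I*sqrt(179)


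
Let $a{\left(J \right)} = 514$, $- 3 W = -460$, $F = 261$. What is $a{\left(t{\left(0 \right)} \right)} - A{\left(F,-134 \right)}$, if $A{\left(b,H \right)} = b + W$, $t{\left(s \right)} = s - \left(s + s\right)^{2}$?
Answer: $\frac{299}{3} \approx 99.667$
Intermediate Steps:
$W = \frac{460}{3}$ ($W = \left(- \frac{1}{3}\right) \left(-460\right) = \frac{460}{3} \approx 153.33$)
$t{\left(s \right)} = s - 4 s^{2}$ ($t{\left(s \right)} = s - \left(2 s\right)^{2} = s - 4 s^{2}$)
$A{\left(b,H \right)} = \frac{460}{3} + b$ ($A{\left(b,H \right)} = b + \frac{460}{3} = \frac{460}{3} + b$)
$a{\left(t{\left(0 \right)} \right)} - A{\left(F,-134 \right)} = 514 - \left(\frac{460}{3} + 261\right) = 514 - \frac{1243}{3} = \frac{299}{3}$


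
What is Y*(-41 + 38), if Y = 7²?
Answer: -147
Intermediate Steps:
Y = 49
Y*(-41 + 38) = 49*(-41 + 38) = 49*(-3) = -147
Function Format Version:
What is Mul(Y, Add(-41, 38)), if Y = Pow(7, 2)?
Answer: -147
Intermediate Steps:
Y = 49
Mul(Y, Add(-41, 38)) = Mul(49, Add(-41, 38)) = Mul(49, -3) = -147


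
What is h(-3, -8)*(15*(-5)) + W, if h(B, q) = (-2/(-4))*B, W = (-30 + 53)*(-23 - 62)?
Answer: -3685/2 ≈ -1842.5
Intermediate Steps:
W = -1955 (W = 23*(-85) = -1955)
h(B, q) = B/2 (h(B, q) = (-2*(-¼))*B = B/2)
h(-3, -8)*(15*(-5)) + W = ((½)*(-3))*(15*(-5)) - 1955 = -3/2*(-75) - 1955 = 225/2 - 1955 = -3685/2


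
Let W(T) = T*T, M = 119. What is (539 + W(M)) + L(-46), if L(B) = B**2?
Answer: 16816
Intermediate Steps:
W(T) = T**2
(539 + W(M)) + L(-46) = (539 + 119**2) + (-46)**2 = (539 + 14161) + 2116 = 14700 + 2116 = 16816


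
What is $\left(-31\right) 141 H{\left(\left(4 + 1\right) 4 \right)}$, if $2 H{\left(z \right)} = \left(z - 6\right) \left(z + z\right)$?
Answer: $-1223880$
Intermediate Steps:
$H{\left(z \right)} = z \left(-6 + z\right)$ ($H{\left(z \right)} = \frac{\left(z - 6\right) \left(z + z\right)}{2} = \frac{\left(-6 + z\right) 2 z}{2} = \frac{2 z \left(-6 + z\right)}{2} = z \left(-6 + z\right)$)
$\left(-31\right) 141 H{\left(\left(4 + 1\right) 4 \right)} = \left(-31\right) 141 \left(4 + 1\right) 4 \left(-6 + \left(4 + 1\right) 4\right) = - 4371 \cdot 5 \cdot 4 \left(-6 + 5 \cdot 4\right) = - 4371 \cdot 20 \left(-6 + 20\right) = - 4371 \cdot 20 \cdot 14 = \left(-4371\right) 280 = -1223880$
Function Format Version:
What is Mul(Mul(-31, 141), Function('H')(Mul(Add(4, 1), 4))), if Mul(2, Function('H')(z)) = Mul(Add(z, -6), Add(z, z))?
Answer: -1223880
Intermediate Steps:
Function('H')(z) = Mul(z, Add(-6, z)) (Function('H')(z) = Mul(Rational(1, 2), Mul(Add(z, -6), Add(z, z))) = Mul(Rational(1, 2), Mul(Add(-6, z), Mul(2, z))) = Mul(Rational(1, 2), Mul(2, z, Add(-6, z))) = Mul(z, Add(-6, z)))
Mul(Mul(-31, 141), Function('H')(Mul(Add(4, 1), 4))) = Mul(Mul(-31, 141), Mul(Mul(Add(4, 1), 4), Add(-6, Mul(Add(4, 1), 4)))) = Mul(-4371, Mul(Mul(5, 4), Add(-6, Mul(5, 4)))) = Mul(-4371, Mul(20, Add(-6, 20))) = Mul(-4371, Mul(20, 14)) = Mul(-4371, 280) = -1223880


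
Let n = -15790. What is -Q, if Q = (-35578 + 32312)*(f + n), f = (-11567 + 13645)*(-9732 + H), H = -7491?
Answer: -116939730944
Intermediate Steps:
f = -35789394 (f = (-11567 + 13645)*(-9732 - 7491) = 2078*(-17223) = -35789394)
Q = 116939730944 (Q = (-35578 + 32312)*(-35789394 - 15790) = -3266*(-35805184) = 116939730944)
-Q = -1*116939730944 = -116939730944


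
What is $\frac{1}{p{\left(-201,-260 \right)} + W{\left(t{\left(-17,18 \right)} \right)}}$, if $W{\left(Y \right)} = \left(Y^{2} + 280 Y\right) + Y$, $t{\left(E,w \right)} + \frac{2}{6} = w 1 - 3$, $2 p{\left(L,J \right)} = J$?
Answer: $\frac{9}{37858} \approx 0.00023773$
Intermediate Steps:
$p{\left(L,J \right)} = \frac{J}{2}$
$t{\left(E,w \right)} = - \frac{10}{3} + w$ ($t{\left(E,w \right)} = - \frac{1}{3} + \left(w 1 - 3\right) = - \frac{1}{3} + \left(w - 3\right) = - \frac{1}{3} + \left(-3 + w\right) = - \frac{10}{3} + w$)
$W{\left(Y \right)} = Y^{2} + 281 Y$
$\frac{1}{p{\left(-201,-260 \right)} + W{\left(t{\left(-17,18 \right)} \right)}} = \frac{1}{\frac{1}{2} \left(-260\right) + \left(- \frac{10}{3} + 18\right) \left(281 + \left(- \frac{10}{3} + 18\right)\right)} = \frac{1}{-130 + \frac{44 \left(281 + \frac{44}{3}\right)}{3}} = \frac{1}{-130 + \frac{44}{3} \cdot \frac{887}{3}} = \frac{1}{-130 + \frac{39028}{9}} = \frac{1}{\frac{37858}{9}} = \frac{9}{37858}$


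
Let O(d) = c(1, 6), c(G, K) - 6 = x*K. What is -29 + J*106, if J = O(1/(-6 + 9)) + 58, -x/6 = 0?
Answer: 6755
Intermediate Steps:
x = 0 (x = -6*0 = 0)
c(G, K) = 6 (c(G, K) = 6 + 0*K = 6 + 0 = 6)
O(d) = 6
J = 64 (J = 6 + 58 = 64)
-29 + J*106 = -29 + 64*106 = -29 + 6784 = 6755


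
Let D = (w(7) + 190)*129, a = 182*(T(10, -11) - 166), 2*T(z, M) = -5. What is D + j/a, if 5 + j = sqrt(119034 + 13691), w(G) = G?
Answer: 779340476/30667 - 5*sqrt(5309)/30667 ≈ 25413.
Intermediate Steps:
T(z, M) = -5/2 (T(z, M) = (1/2)*(-5) = -5/2)
j = -5 + 5*sqrt(5309) (j = -5 + sqrt(119034 + 13691) = -5 + sqrt(132725) = -5 + 5*sqrt(5309) ≈ 359.31)
a = -30667 (a = 182*(-5/2 - 166) = 182*(-337/2) = -30667)
D = 25413 (D = (7 + 190)*129 = 197*129 = 25413)
D + j/a = 25413 + (-5 + 5*sqrt(5309))/(-30667) = 25413 + (-5 + 5*sqrt(5309))*(-1/30667) = 25413 + (5/30667 - 5*sqrt(5309)/30667) = 779340476/30667 - 5*sqrt(5309)/30667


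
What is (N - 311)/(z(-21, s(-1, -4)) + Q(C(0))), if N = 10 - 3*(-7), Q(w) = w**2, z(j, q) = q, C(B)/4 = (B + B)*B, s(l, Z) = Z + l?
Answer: 56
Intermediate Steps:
C(B) = 8*B**2 (C(B) = 4*((B + B)*B) = 4*((2*B)*B) = 4*(2*B**2) = 8*B**2)
N = 31 (N = 10 + 21 = 31)
(N - 311)/(z(-21, s(-1, -4)) + Q(C(0))) = (31 - 311)/((-4 - 1) + (8*0**2)**2) = -280/(-5 + (8*0)**2) = -280/(-5 + 0**2) = -280/(-5 + 0) = -280/(-5) = -280*(-1/5) = 56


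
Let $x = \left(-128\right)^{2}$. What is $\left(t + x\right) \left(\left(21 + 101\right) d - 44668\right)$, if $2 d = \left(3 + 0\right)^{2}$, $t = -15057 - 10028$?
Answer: $383879419$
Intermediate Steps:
$x = 16384$
$t = -25085$
$d = \frac{9}{2}$ ($d = \frac{\left(3 + 0\right)^{2}}{2} = \frac{3^{2}}{2} = \frac{1}{2} \cdot 9 = \frac{9}{2} \approx 4.5$)
$\left(t + x\right) \left(\left(21 + 101\right) d - 44668\right) = \left(-25085 + 16384\right) \left(\left(21 + 101\right) \frac{9}{2} - 44668\right) = - 8701 \left(122 \cdot \frac{9}{2} - 44668\right) = - 8701 \left(549 - 44668\right) = \left(-8701\right) \left(-44119\right) = 383879419$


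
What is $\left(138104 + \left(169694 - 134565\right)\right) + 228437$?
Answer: $401670$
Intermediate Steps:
$\left(138104 + \left(169694 - 134565\right)\right) + 228437 = \left(138104 + 35129\right) + 228437 = 173233 + 228437 = 401670$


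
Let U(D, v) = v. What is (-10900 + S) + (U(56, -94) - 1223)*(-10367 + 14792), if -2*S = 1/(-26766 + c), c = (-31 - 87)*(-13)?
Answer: -294640371999/50464 ≈ -5.8386e+6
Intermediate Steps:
c = 1534 (c = -118*(-13) = 1534)
S = 1/50464 (S = -1/(2*(-26766 + 1534)) = -½/(-25232) = -½*(-1/25232) = 1/50464 ≈ 1.9816e-5)
(-10900 + S) + (U(56, -94) - 1223)*(-10367 + 14792) = (-10900 + 1/50464) + (-94 - 1223)*(-10367 + 14792) = -550057599/50464 - 1317*4425 = -550057599/50464 - 5827725 = -294640371999/50464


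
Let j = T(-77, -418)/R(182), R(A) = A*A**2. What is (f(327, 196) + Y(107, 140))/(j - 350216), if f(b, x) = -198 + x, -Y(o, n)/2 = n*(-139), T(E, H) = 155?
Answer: -234619809424/2111300970533 ≈ -0.11113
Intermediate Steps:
R(A) = A**3
Y(o, n) = 278*n (Y(o, n) = -2*n*(-139) = -(-278)*n = 278*n)
j = 155/6028568 (j = 155/(182**3) = 155/6028568 ≈ 2.5711e-5)
(f(327, 196) + Y(107, 140))/(j - 350216) = ((-198 + 196) + 278*140)/(155/6028568 - 350216) = (-2 + 38920)/(-2111300970533/6028568) = 38918*(-6028568/2111300970533) = -234619809424/2111300970533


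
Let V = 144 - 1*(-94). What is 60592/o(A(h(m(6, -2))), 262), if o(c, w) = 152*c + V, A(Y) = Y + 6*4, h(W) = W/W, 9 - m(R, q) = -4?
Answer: 30296/2019 ≈ 15.005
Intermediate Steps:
m(R, q) = 13 (m(R, q) = 9 - 1*(-4) = 9 + 4 = 13)
h(W) = 1
V = 238 (V = 144 + 94 = 238)
A(Y) = 24 + Y (A(Y) = Y + 24 = 24 + Y)
o(c, w) = 238 + 152*c (o(c, w) = 152*c + 238 = 238 + 152*c)
60592/o(A(h(m(6, -2))), 262) = 60592/(238 + 152*(24 + 1)) = 60592/(238 + 152*25) = 60592/(238 + 3800) = 60592/4038 = 60592*(1/4038) = 30296/2019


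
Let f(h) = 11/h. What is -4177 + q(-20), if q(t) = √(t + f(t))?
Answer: -4177 + I*√2055/10 ≈ -4177.0 + 4.5332*I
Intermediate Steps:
q(t) = √(t + 11/t)
-4177 + q(-20) = -4177 + √(-20 + 11/(-20)) = -4177 + √(-20 + 11*(-1/20)) = -4177 + √(-20 - 11/20) = -4177 + √(-411/20) = -4177 + I*√2055/10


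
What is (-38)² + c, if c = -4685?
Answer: -3241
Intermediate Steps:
(-38)² + c = (-38)² - 4685 = 1444 - 4685 = -3241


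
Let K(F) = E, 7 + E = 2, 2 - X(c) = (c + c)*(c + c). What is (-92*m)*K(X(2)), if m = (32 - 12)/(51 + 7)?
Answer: 4600/29 ≈ 158.62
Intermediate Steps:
X(c) = 2 - 4*c² (X(c) = 2 - (c + c)*(c + c) = 2 - 2*c*2*c = 2 - 4*c²)
E = -5 (E = -7 + 2 = -5)
K(F) = -5
m = 10/29 (m = 20/58 = 20*(1/58) = 10/29 ≈ 0.34483)
(-92*m)*K(X(2)) = -92*10/29*(-5) = -920/29*(-5) = 4600/29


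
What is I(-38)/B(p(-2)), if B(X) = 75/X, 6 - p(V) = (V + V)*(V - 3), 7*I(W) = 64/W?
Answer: 64/1425 ≈ 0.044912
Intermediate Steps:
I(W) = 64/(7*W) (I(W) = (64/W)/7 = 64/(7*W))
p(V) = 6 - 2*V*(-3 + V) (p(V) = 6 - (V + V)*(V - 3) = 6 - 2*V*(-3 + V))
I(-38)/B(p(-2)) = ((64/7)/(-38))/((75/(6 - 2*(-2)² + 6*(-2)))) = ((64/7)*(-1/38))/((75/(6 - 2*4 - 12))) = -32/(133*(75/(6 - 8 - 12))) = -32/(133*(75/(-14))) = -32/(133*(75*(-1/14))) = -32/(133*(-75/14)) = -32/133*(-14/75) = 64/1425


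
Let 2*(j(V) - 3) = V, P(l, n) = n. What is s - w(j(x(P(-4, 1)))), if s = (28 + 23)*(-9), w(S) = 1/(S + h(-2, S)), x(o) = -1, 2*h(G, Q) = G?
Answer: -1379/3 ≈ -459.67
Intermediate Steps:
h(G, Q) = G/2
j(V) = 3 + V/2
w(S) = 1/(-1 + S) (w(S) = 1/(S + (½)*(-2)) = 1/(S - 1) = 1/(-1 + S))
s = -459 (s = 51*(-9) = -459)
s - w(j(x(P(-4, 1)))) = -459 - 1/(-1 + (3 + (½)*(-1))) = -459 - 1/(-1 + (3 - ½)) = -459 - 1/(-1 + 5/2) = -459 - 1/3/2 = -459 - 1*⅔ = -459 - ⅔ = -1379/3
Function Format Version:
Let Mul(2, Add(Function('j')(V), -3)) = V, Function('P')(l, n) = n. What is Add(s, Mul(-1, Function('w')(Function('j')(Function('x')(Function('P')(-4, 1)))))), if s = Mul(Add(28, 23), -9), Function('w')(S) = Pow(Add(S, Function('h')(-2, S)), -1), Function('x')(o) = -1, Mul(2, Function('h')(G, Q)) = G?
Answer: Rational(-1379, 3) ≈ -459.67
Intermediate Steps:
Function('h')(G, Q) = Mul(Rational(1, 2), G)
Function('j')(V) = Add(3, Mul(Rational(1, 2), V))
Function('w')(S) = Pow(Add(-1, S), -1) (Function('w')(S) = Pow(Add(S, Mul(Rational(1, 2), -2)), -1) = Pow(Add(S, -1), -1) = Pow(Add(-1, S), -1))
s = -459 (s = Mul(51, -9) = -459)
Add(s, Mul(-1, Function('w')(Function('j')(Function('x')(Function('P')(-4, 1)))))) = Add(-459, Mul(-1, Pow(Add(-1, Add(3, Mul(Rational(1, 2), -1))), -1))) = Add(-459, Mul(-1, Pow(Add(-1, Add(3, Rational(-1, 2))), -1))) = Add(-459, Mul(-1, Pow(Add(-1, Rational(5, 2)), -1))) = Add(-459, Mul(-1, Pow(Rational(3, 2), -1))) = Add(-459, Mul(-1, Rational(2, 3))) = Add(-459, Rational(-2, 3)) = Rational(-1379, 3)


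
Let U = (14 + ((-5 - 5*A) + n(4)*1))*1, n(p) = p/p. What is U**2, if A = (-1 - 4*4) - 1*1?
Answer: 10000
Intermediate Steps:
n(p) = 1
A = -18 (A = (-1 - 16) - 1 = -17 - 1 = -18)
U = 100 (U = (14 + ((-5 - 5*(-18)) + 1*1))*1 = (14 + ((-5 + 90) + 1))*1 = (14 + (85 + 1))*1 = (14 + 86)*1 = 100*1 = 100)
U**2 = 100**2 = 10000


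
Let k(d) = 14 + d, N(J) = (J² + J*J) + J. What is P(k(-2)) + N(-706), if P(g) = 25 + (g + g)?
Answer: 996215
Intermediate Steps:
N(J) = J + 2*J² (N(J) = (J² + J²) + J = 2*J² + J = J + 2*J²)
P(g) = 25 + 2*g
P(k(-2)) + N(-706) = (25 + 2*(14 - 2)) - 706*(1 + 2*(-706)) = (25 + 2*12) - 706*(1 - 1412) = (25 + 24) - 706*(-1411) = 49 + 996166 = 996215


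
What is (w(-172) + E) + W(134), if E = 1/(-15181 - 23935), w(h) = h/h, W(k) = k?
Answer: 5280659/39116 ≈ 135.00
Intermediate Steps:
w(h) = 1
E = -1/39116 (E = 1/(-39116) = -1/39116 ≈ -2.5565e-5)
(w(-172) + E) + W(134) = (1 - 1/39116) + 134 = 39115/39116 + 134 = 5280659/39116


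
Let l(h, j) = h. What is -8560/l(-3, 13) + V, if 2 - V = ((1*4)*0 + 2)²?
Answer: 8554/3 ≈ 2851.3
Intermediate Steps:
V = -2 (V = 2 - ((1*4)*0 + 2)² = 2 - (4*0 + 2)² = 2 - (0 + 2)² = 2 - 1*2² = 2 - 1*4 = 2 - 4 = -2)
-8560/l(-3, 13) + V = -8560/(-3) - 2 = -8560*(-1)/3 - 2 = -80*(-107/3) - 2 = 8560/3 - 2 = 8554/3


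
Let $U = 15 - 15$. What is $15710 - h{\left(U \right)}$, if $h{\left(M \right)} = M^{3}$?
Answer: $15710$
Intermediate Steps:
$U = 0$ ($U = 15 - 15 = 0$)
$15710 - h{\left(U \right)} = 15710 - 0^{3} = 15710 - 0 = 15710 + 0 = 15710$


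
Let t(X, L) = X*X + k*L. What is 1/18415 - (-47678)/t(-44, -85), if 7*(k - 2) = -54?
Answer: 3072974771/156085540 ≈ 19.688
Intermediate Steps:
k = -40/7 (k = 2 + (⅐)*(-54) = 2 - 54/7 = -40/7 ≈ -5.7143)
t(X, L) = X² - 40*L/7 (t(X, L) = X*X - 40*L/7 = X² - 40*L/7)
1/18415 - (-47678)/t(-44, -85) = 1/18415 - (-47678)/((-44)² - 40/7*(-85)) = 1/18415 - (-47678)/(1936 + 3400/7) = 1/18415 - (-47678)/16952/7 = 1/18415 - (-47678)*7/16952 = 1/18415 - 1*(-166873/8476) = 1/18415 + 166873/8476 = 3072974771/156085540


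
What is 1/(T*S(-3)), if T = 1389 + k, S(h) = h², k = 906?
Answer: 1/20655 ≈ 4.8414e-5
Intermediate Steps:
T = 2295 (T = 1389 + 906 = 2295)
1/(T*S(-3)) = 1/(2295*(-3)²) = 1/(2295*9) = 1/20655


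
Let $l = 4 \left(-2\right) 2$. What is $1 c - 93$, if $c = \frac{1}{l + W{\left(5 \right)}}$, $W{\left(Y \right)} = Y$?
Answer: $- \frac{1024}{11} \approx -93.091$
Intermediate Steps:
$l = -16$ ($l = \left(-8\right) 2 = -16$)
$c = - \frac{1}{11}$ ($c = \frac{1}{-16 + 5} = \frac{1}{-11} = - \frac{1}{11} \approx -0.090909$)
$1 c - 93 = 1 \left(- \frac{1}{11}\right) - 93 = - \frac{1}{11} - 93 = - \frac{1024}{11}$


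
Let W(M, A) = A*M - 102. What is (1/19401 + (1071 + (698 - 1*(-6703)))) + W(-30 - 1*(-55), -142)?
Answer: 93512821/19401 ≈ 4820.0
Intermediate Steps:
W(M, A) = -102 + A*M
(1/19401 + (1071 + (698 - 1*(-6703)))) + W(-30 - 1*(-55), -142) = (1/19401 + (1071 + (698 - 1*(-6703)))) + (-102 - 142*(-30 - 1*(-55))) = (1/19401 + (1071 + (698 + 6703))) + (-102 - 142*(-30 + 55)) = (1/19401 + (1071 + 7401)) + (-102 - 142*25) = (1/19401 + 8472) + (-102 - 3550) = 164365273/19401 - 3652 = 93512821/19401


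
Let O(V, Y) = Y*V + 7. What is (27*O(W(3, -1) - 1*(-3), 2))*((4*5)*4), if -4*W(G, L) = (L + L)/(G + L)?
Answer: 29160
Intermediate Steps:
W(G, L) = -L/(2*(G + L)) (W(G, L) = -(L + L)/(4*(G + L)) = -2*L/(4*(G + L)) = -L/(2*(G + L)))
O(V, Y) = 7 + V*Y (O(V, Y) = V*Y + 7 = 7 + V*Y)
(27*O(W(3, -1) - 1*(-3), 2))*((4*5)*4) = (27*(7 + (-1*(-1)/(2*3 + 2*(-1)) - 1*(-3))*2))*((4*5)*4) = (27*(7 + (-1*(-1)/(6 - 2) + 3)*2))*(20*4) = (27*(7 + (-1*(-1)/4 + 3)*2))*80 = (27*(7 + (-1*(-1)*¼ + 3)*2))*80 = (27*(7 + (¼ + 3)*2))*80 = (27*(7 + (13/4)*2))*80 = (27*(7 + 13/2))*80 = (27*(27/2))*80 = (729/2)*80 = 29160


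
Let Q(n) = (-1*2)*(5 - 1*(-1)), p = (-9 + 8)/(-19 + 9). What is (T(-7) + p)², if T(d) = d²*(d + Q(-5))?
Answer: 86657481/100 ≈ 8.6658e+5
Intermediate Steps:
p = ⅒ (p = -1/(-10) = -1*(-⅒) = ⅒ ≈ 0.10000)
Q(n) = -12 (Q(n) = -2*(5 + 1) = -2*6 = -12)
T(d) = d²*(-12 + d) (T(d) = d²*(d - 12) = d²*(-12 + d))
(T(-7) + p)² = ((-7)²*(-12 - 7) + ⅒)² = (49*(-19) + ⅒)² = (-931 + ⅒)² = (-9309/10)² = 86657481/100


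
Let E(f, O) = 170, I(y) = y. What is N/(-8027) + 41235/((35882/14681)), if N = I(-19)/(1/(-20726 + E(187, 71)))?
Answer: 4845299080497/288024814 ≈ 16823.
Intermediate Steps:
N = 390564 (N = -19/(1/(-20726 + 170)) = -19/(1/(-20556)) = -19/(-1/20556) = -19*(-20556) = 390564)
N/(-8027) + 41235/((35882/14681)) = 390564/(-8027) + 41235/((35882/14681)) = 390564*(-1/8027) + 41235/((35882*(1/14681))) = -390564/8027 + 41235/(35882/14681) = -390564/8027 + 41235*(14681/35882) = -390564/8027 + 605371035/35882 = 4845299080497/288024814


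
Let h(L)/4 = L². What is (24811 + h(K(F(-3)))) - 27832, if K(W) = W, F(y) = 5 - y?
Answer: -2765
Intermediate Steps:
h(L) = 4*L²
(24811 + h(K(F(-3)))) - 27832 = (24811 + 4*(5 - 1*(-3))²) - 27832 = (24811 + 4*(5 + 3)²) - 27832 = (24811 + 4*8²) - 27832 = (24811 + 4*64) - 27832 = (24811 + 256) - 27832 = 25067 - 27832 = -2765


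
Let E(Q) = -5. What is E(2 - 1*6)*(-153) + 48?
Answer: 813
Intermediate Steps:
E(2 - 1*6)*(-153) + 48 = -5*(-153) + 48 = 765 + 48 = 813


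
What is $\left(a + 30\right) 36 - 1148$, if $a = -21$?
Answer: $-824$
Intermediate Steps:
$\left(a + 30\right) 36 - 1148 = \left(-21 + 30\right) 36 - 1148 = 9 \cdot 36 - 1148 = 324 - 1148 = -824$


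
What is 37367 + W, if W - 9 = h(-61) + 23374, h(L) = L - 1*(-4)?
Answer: 60693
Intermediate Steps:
h(L) = 4 + L (h(L) = L + 4 = 4 + L)
W = 23326 (W = 9 + ((4 - 61) + 23374) = 9 + (-57 + 23374) = 9 + 23317 = 23326)
37367 + W = 37367 + 23326 = 60693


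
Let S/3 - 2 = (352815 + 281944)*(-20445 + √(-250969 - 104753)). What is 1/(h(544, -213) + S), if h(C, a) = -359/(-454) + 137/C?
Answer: -593699592168708193760/23134143264443446471931033832697 - 29038864870437888*I*√355722/23134143264443446471931033832697 ≈ -2.5663e-11 - 7.4865e-13*I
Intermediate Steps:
h(C, a) = 359/454 + 137/C (h(C, a) = -359*(-1/454) + 137/C = 359/454 + 137/C)
S = -38932943259 + 1904277*I*√355722 (S = 6 + 3*((352815 + 281944)*(-20445 + √(-250969 - 104753))) = 6 + 3*(634759*(-20445 + √(-355722))) = 6 + 3*(634759*(-20445 + I*√355722)) = 6 + 3*(-12977647755 + 634759*I*√355722) = 6 + (-38932943265 + 1904277*I*√355722) = -38932943259 + 1904277*I*√355722 ≈ -3.8933e+10 + 1.1358e+9*I)
1/(h(544, -213) + S) = 1/((359/454 + 137/544) + (-38932943259 + 1904277*I*√355722)) = 1/(128747/123488 + (-38932943259 + 1904277*I*√355722)) = 1/(-4807751297038645/123488 + 1904277*I*√355722)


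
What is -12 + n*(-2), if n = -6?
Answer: 0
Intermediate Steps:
-12 + n*(-2) = -12 - 6*(-2) = -12 + 12 = 0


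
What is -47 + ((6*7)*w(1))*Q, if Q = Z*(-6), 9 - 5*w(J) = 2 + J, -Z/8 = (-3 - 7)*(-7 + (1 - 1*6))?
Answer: 290257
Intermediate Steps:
Z = -960 (Z = -8*(-3 - 7)*(-7 + (1 - 1*6)) = -(-80)*(-7 + (1 - 6)) = -(-80)*(-7 - 5) = -(-80)*(-12) = -8*120 = -960)
w(J) = 7/5 - J/5 (w(J) = 9/5 - (2 + J)/5 = 9/5 + (-⅖ - J/5) = 7/5 - J/5)
Q = 5760 (Q = -960*(-6) = 5760)
-47 + ((6*7)*w(1))*Q = -47 + ((6*7)*(7/5 - ⅕*1))*5760 = -47 + (42*(7/5 - ⅕))*5760 = -47 + (42*(6/5))*5760 = -47 + (252/5)*5760 = -47 + 290304 = 290257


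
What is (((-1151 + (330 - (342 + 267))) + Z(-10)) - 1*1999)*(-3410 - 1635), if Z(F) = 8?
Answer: 17258945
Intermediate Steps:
(((-1151 + (330 - (342 + 267))) + Z(-10)) - 1*1999)*(-3410 - 1635) = (((-1151 + (330 - (342 + 267))) + 8) - 1*1999)*(-3410 - 1635) = (((-1151 + (330 - 1*609)) + 8) - 1999)*(-5045) = (((-1151 + (330 - 609)) + 8) - 1999)*(-5045) = (((-1151 - 279) + 8) - 1999)*(-5045) = ((-1430 + 8) - 1999)*(-5045) = (-1422 - 1999)*(-5045) = -3421*(-5045) = 17258945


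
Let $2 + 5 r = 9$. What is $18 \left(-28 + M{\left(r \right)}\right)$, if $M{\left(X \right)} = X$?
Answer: $- \frac{2394}{5} \approx -478.8$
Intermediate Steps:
$r = \frac{7}{5}$ ($r = - \frac{2}{5} + \frac{1}{5} \cdot 9 = - \frac{2}{5} + \frac{9}{5} = \frac{7}{5} \approx 1.4$)
$18 \left(-28 + M{\left(r \right)}\right) = 18 \left(-28 + \frac{7}{5}\right) = 18 \left(- \frac{133}{5}\right) = - \frac{2394}{5}$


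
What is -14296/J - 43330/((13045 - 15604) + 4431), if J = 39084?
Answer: -71677993/3048552 ≈ -23.512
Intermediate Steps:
-14296/J - 43330/((13045 - 15604) + 4431) = -14296/39084 - 43330/((13045 - 15604) + 4431) = -14296*1/39084 - 43330/(-2559 + 4431) = -3574/9771 - 43330/1872 = -3574/9771 - 43330*1/1872 = -3574/9771 - 21665/936 = -71677993/3048552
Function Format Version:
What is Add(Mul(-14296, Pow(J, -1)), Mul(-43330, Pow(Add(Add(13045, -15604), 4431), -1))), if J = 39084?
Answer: Rational(-71677993, 3048552) ≈ -23.512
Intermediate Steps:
Add(Mul(-14296, Pow(J, -1)), Mul(-43330, Pow(Add(Add(13045, -15604), 4431), -1))) = Add(Mul(-14296, Pow(39084, -1)), Mul(-43330, Pow(Add(Add(13045, -15604), 4431), -1))) = Add(Mul(-14296, Rational(1, 39084)), Mul(-43330, Pow(Add(-2559, 4431), -1))) = Add(Rational(-3574, 9771), Mul(-43330, Pow(1872, -1))) = Add(Rational(-3574, 9771), Mul(-43330, Rational(1, 1872))) = Add(Rational(-3574, 9771), Rational(-21665, 936)) = Rational(-71677993, 3048552)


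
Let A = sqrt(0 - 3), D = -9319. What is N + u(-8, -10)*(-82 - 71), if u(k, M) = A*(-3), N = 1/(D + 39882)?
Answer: 1/30563 + 459*I*sqrt(3) ≈ 3.2719e-5 + 795.01*I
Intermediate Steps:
A = I*sqrt(3) (A = sqrt(-3) = I*sqrt(3) ≈ 1.732*I)
N = 1/30563 (N = 1/(-9319 + 39882) = 1/30563 ≈ 3.2719e-5)
u(k, M) = -3*I*sqrt(3) (u(k, M) = (I*sqrt(3))*(-3) = -3*I*sqrt(3))
N + u(-8, -10)*(-82 - 71) = 1/30563 + (-3*I*sqrt(3))*(-82 - 71) = 1/30563 - 3*I*sqrt(3)*(-153) = 1/30563 + 459*I*sqrt(3)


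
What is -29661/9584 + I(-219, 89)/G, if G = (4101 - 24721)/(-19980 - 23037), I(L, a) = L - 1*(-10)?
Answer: -21694267443/49405520 ≈ -439.11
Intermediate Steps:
I(L, a) = 10 + L (I(L, a) = L + 10 = 10 + L)
G = 20620/43017 (G = -20620/(-43017) = -20620*(-1/43017) = 20620/43017 ≈ 0.47935)
-29661/9584 + I(-219, 89)/G = -29661/9584 + (10 - 219)/(20620/43017) = -29661*1/9584 - 209*43017/20620 = -29661/9584 - 8990553/20620 = -21694267443/49405520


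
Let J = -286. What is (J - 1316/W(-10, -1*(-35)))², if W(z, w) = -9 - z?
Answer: 2566404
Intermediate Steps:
(J - 1316/W(-10, -1*(-35)))² = (-286 - 1316/(-9 - 1*(-10)))² = (-286 - 1316/(-9 + 10))² = (-286 - 1316/1)² = (-286 - 1316*1)² = (-286 - 1316)² = (-1602)² = 2566404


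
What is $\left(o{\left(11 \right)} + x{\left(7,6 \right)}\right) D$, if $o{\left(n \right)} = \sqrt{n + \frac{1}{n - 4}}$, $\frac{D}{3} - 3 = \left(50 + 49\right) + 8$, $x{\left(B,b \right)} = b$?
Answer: $1980 + \frac{330 \sqrt{546}}{7} \approx 3081.6$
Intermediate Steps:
$D = 330$ ($D = 9 + 3 \left(\left(50 + 49\right) + 8\right) = 9 + 3 \left(99 + 8\right) = 9 + 3 \cdot 107 = 9 + 321 = 330$)
$o{\left(n \right)} = \sqrt{n + \frac{1}{-4 + n}}$
$\left(o{\left(11 \right)} + x{\left(7,6 \right)}\right) D = \left(\sqrt{\frac{1 + 11 \left(-4 + 11\right)}{-4 + 11}} + 6\right) 330 = \left(\sqrt{\frac{1 + 11 \cdot 7}{7}} + 6\right) 330 = \left(\sqrt{\frac{1 + 77}{7}} + 6\right) 330 = \left(\sqrt{\frac{1}{7} \cdot 78} + 6\right) 330 = \left(\sqrt{\frac{78}{7}} + 6\right) 330 = \left(\frac{\sqrt{546}}{7} + 6\right) 330 = \left(6 + \frac{\sqrt{546}}{7}\right) 330 = 1980 + \frac{330 \sqrt{546}}{7}$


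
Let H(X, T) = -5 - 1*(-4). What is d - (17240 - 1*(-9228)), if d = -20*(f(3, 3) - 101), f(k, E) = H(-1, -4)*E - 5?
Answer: -24288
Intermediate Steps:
H(X, T) = -1 (H(X, T) = -5 + 4 = -1)
f(k, E) = -5 - E (f(k, E) = -E - 5 = -5 - E)
d = 2180 (d = -20*((-5 - 1*3) - 101) = -20*((-5 - 3) - 101) = -20*(-8 - 101) = -20*(-109) = 2180)
d - (17240 - 1*(-9228)) = 2180 - (17240 - 1*(-9228)) = 2180 - (17240 + 9228) = 2180 - 1*26468 = 2180 - 26468 = -24288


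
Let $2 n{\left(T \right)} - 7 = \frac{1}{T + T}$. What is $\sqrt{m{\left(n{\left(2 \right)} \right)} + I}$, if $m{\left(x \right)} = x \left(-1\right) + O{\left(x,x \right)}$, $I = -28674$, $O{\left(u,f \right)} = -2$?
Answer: $\frac{3 i \sqrt{50986}}{4} \approx 169.35 i$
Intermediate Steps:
$n{\left(T \right)} = \frac{7}{2} + \frac{1}{4 T}$ ($n{\left(T \right)} = \frac{7}{2} + \frac{1}{2 \left(T + T\right)} = \frac{7}{2} + \frac{1}{2 \cdot 2 T} = \frac{7}{2} + \frac{\frac{1}{2} \frac{1}{T}}{2} = \frac{7}{2} + \frac{1}{4 T}$)
$m{\left(x \right)} = -2 - x$ ($m{\left(x \right)} = x \left(-1\right) - 2 = - x - 2 = -2 - x$)
$\sqrt{m{\left(n{\left(2 \right)} \right)} + I} = \sqrt{\left(-2 - \frac{1 + 14 \cdot 2}{4 \cdot 2}\right) - 28674} = \sqrt{\left(-2 - \frac{1}{4} \cdot \frac{1}{2} \left(1 + 28\right)\right) - 28674} = \sqrt{\left(-2 - \frac{1}{4} \cdot \frac{1}{2} \cdot 29\right) - 28674} = \sqrt{\left(-2 - \frac{29}{8}\right) - 28674} = \sqrt{- \frac{45}{8} - 28674} = \sqrt{- \frac{229437}{8}} = \frac{3 i \sqrt{50986}}{4}$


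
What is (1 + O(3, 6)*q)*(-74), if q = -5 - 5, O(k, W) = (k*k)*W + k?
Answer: 42106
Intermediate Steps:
O(k, W) = k + W*k² (O(k, W) = k²*W + k = W*k² + k = k + W*k²)
q = -10
(1 + O(3, 6)*q)*(-74) = (1 + (3*(1 + 6*3))*(-10))*(-74) = (1 + (3*(1 + 18))*(-10))*(-74) = (1 + (3*19)*(-10))*(-74) = (1 + 57*(-10))*(-74) = (1 - 570)*(-74) = -569*(-74) = 42106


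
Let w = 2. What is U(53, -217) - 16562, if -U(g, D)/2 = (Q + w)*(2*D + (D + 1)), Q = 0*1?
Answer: -13962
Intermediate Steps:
Q = 0
U(g, D) = -4 - 12*D (U(g, D) = -2*(0 + 2)*(2*D + (D + 1)) = -4*(2*D + (1 + D)) = -4*(1 + 3*D) = -2*(2 + 6*D) = -4 - 12*D)
U(53, -217) - 16562 = (-4 - 12*(-217)) - 16562 = (-4 + 2604) - 16562 = 2600 - 16562 = -13962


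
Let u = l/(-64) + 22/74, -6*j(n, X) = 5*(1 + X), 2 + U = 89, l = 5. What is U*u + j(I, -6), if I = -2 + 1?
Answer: 165059/7104 ≈ 23.235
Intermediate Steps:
I = -1
U = 87 (U = -2 + 89 = 87)
j(n, X) = -⅚ - 5*X/6 (j(n, X) = -5*(1 + X)/6 = -(5 + 5*X)/6 = -⅚ - 5*X/6)
u = 519/2368 (u = 5/(-64) + 22/74 = 5*(-1/64) + 22*(1/74) = -5/64 + 11/37 = 519/2368 ≈ 0.21917)
U*u + j(I, -6) = 87*(519/2368) + (-⅚ - ⅚*(-6)) = 45153/2368 + (-⅚ + 5) = 45153/2368 + 25/6 = 165059/7104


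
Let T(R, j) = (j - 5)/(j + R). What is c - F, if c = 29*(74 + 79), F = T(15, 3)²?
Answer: 359396/81 ≈ 4437.0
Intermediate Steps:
T(R, j) = (-5 + j)/(R + j)
F = 1/81 (F = ((-5 + 3)/(15 + 3))² = (-2/18)² = ((1/18)*(-2))² = (-⅑)² = 1/81 ≈ 0.012346)
c = 4437 (c = 29*153 = 4437)
c - F = 4437 - 1*1/81 = 4437 - 1/81 = 359396/81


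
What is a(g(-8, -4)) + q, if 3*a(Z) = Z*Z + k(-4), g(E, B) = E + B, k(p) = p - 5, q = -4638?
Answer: -4593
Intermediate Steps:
k(p) = -5 + p
g(E, B) = B + E
a(Z) = -3 + Z²/3 (a(Z) = (Z*Z + (-5 - 4))/3 = (Z² - 9)/3 = (-9 + Z²)/3 = -3 + Z²/3)
a(g(-8, -4)) + q = (-3 + (-4 - 8)²/3) - 4638 = (-3 + (⅓)*(-12)²) - 4638 = (-3 + (⅓)*144) - 4638 = (-3 + 48) - 4638 = 45 - 4638 = -4593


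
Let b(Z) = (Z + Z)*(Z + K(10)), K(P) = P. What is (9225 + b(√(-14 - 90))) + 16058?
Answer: 25075 + 40*I*√26 ≈ 25075.0 + 203.96*I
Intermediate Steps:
b(Z) = 2*Z*(10 + Z) (b(Z) = (Z + Z)*(Z + 10) = (2*Z)*(10 + Z) = 2*Z*(10 + Z))
(9225 + b(√(-14 - 90))) + 16058 = (9225 + 2*√(-14 - 90)*(10 + √(-14 - 90))) + 16058 = (9225 + 2*√(-104)*(10 + √(-104))) + 16058 = (9225 + 2*(2*I*√26)*(10 + 2*I*√26)) + 16058 = (9225 + 4*I*√26*(10 + 2*I*√26)) + 16058 = 25283 + 4*I*√26*(10 + 2*I*√26)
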